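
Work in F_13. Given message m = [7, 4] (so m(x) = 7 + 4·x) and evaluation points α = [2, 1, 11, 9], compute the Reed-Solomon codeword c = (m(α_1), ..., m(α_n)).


c = [2, 11, 12, 4]

Message polynomial: m(x) = 7 + 4·x (mod 13).
For each evaluation point α_i, compute m(α_i) mod 13:
  α_1 = 2: Horner steps 4 → 2, so m(2) = 2.
  α_2 = 1: Horner steps 4 → 11, so m(1) = 11.
  α_3 = 11: Horner steps 4 → 12, so m(11) = 12.
  α_4 = 9: Horner steps 4 → 4, so m(9) = 4.
Codeword c = [2, 11, 12, 4] ∈ F_13^4.


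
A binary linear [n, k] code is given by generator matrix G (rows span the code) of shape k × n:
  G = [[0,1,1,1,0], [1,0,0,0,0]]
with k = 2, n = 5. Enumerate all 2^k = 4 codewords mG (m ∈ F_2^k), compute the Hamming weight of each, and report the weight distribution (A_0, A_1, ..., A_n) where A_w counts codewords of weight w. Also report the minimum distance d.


Weight distribution: A_0 = 1, A_1 = 1, A_3 = 1, A_4 = 1. Minimum distance d = 1.

Enumerate all 2^2 = 4 messages m ∈ F_2^2.
For each, compute codeword c = mG in F_2^5, then tally its weight.
  m = 00 → c = 00000, weight = 0.
  m = 10 → c = 01110, weight = 3.
  m = 01 → c = 10000, weight = 1.
  m = 11 → c = 11110, weight = 4.
Tally weights:
  weight 0: 1 codewords.
  weight 1: 1 codewords.
  weight 3: 1 codewords.
  weight 4: 1 codewords.
Minimum distance d = smallest w > 0 with A_w > 0 = 1.
Sanity: Σ A_w = 4 = 2^2 = 4 ✓.


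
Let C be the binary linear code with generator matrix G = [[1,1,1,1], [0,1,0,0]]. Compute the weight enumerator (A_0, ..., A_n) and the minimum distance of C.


Weight distribution: A_0 = 1, A_1 = 1, A_3 = 1, A_4 = 1. Minimum distance d = 1.

Enumerate all 2^2 = 4 messages m ∈ F_2^2.
For each, compute codeword c = mG in F_2^4, then tally its weight.
  m = 00 → c = 0000, weight = 0.
  m = 10 → c = 1111, weight = 4.
  m = 01 → c = 0100, weight = 1.
  m = 11 → c = 1011, weight = 3.
Tally weights:
  weight 0: 1 codewords.
  weight 1: 1 codewords.
  weight 3: 1 codewords.
  weight 4: 1 codewords.
Minimum distance d = smallest w > 0 with A_w > 0 = 1.
Sanity: Σ A_w = 4 = 2^2 = 4 ✓.


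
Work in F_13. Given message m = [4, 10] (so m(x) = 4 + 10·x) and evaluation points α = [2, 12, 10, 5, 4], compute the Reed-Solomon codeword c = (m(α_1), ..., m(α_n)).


c = [11, 7, 0, 2, 5]

Message polynomial: m(x) = 4 + 10·x (mod 13).
For each evaluation point α_i, compute m(α_i) mod 13:
  α_1 = 2: Horner steps 10 → 11, so m(2) = 11.
  α_2 = 12: Horner steps 10 → 7, so m(12) = 7.
  α_3 = 10: Horner steps 10 → 0, so m(10) = 0.
  α_4 = 5: Horner steps 10 → 2, so m(5) = 2.
  α_5 = 4: Horner steps 10 → 5, so m(4) = 5.
Codeword c = [11, 7, 0, 2, 5] ∈ F_13^5.


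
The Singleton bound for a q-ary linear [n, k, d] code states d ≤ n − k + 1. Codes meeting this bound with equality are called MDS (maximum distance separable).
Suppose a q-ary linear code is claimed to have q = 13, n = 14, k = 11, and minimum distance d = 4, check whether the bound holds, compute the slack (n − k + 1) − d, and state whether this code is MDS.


Singleton RHS = n − k + 1 = 4, slack = 0, bound satisfied, MDS.

Singleton bound: d ≤ n − k + 1.
Here n = 14, k = 11, so n − k + 1 = 4.
Given d = 4, check d ≤ 4: YES.
Slack = (n − k + 1) − d = 0.
The code is MDS (slack = 0).
Description: the claimed parameters are [14, 11, 4]_13; such a code would be MDS (meets Singleton bound).


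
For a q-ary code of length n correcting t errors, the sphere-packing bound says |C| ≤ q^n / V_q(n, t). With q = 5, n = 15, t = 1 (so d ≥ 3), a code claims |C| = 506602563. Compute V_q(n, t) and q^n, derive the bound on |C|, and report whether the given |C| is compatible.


V_q(n, t) = 61, q^n = 30517578125, Hamming bound = 500288165, |C| = 506602563 > bound (violated).

Step 1: Compute V_q(n, t) = Σ_{j=0}^1 C(n, j) (q−1)^j.
  j = 0: C(15,0)·(4)^0 = 1·1 = 1.
  j = 1: C(15,1)·(4)^1 = 15·4 = 60.
  V_q(n, t) = 1 + 60 = 61.
Step 2: q^n = 5^15 = 30517578125.
Step 3: Hamming bound ⌊q^n / V_q(n,t)⌋ = ⌊30517578125/61⌋ = 500288165.
Step 4: Compare |C| = 506602563 to 500288165: violated.
The claimed |C| lies above the Hamming bound, so no 5-ary code of length 15 with d ≥ 3 can have 506602563 codewords.


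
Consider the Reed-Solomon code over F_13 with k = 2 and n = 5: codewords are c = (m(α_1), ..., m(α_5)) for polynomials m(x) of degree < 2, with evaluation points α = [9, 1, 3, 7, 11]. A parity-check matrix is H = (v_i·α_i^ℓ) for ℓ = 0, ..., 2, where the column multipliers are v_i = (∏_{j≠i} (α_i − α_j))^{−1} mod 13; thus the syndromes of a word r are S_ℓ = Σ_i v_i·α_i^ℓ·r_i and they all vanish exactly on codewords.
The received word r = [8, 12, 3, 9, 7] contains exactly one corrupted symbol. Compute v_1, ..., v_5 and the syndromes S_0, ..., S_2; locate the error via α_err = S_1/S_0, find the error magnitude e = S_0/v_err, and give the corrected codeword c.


S = (3, 9, 1), error at position 3, error magnitude e = 5, c = [8, 12, 11, 9, 7].

Step 1: column multipliers v_i = (∏_{j≠i}(α_i − α_j))^{−1} mod 13.
  i = 1 (α = 9): (9−1)(9−3)(9−7)(9−11) = 8·6·2·(−2) = −192 ≡ 3, so v_1 = 3^{−1} = 9 (mod 13).
  i = 2 (α = 1): (1−9)(1−3)(1−7)(1−11) = (−8)·(−2)·(−6)·(−10) = 960 ≡ 11, so v_2 = 11^{−1} = 6 (mod 13).
  i = 3 (α = 3): (3−9)(3−1)(3−7)(3−11) = (−6)·2·(−4)·(−8) = −384 ≡ 6, so v_3 = 6^{−1} = 11 (mod 13).
  i = 4 (α = 7): (7−9)(7−1)(7−3)(7−11) = (−2)·6·4·(−4) = 192 ≡ 10, so v_4 = 10^{−1} = 4 (mod 13).
  i = 5 (α = 11): (11−9)(11−1)(11−3)(11−7) = 2·10·8·4 = 640 ≡ 3, so v_5 = 3^{−1} = 9 (mod 13).
  v = [9, 6, 11, 4, 9].
Step 2: syndromes of r = [8, 12, 3, 9, 7] (all sums mod 13).
  S_0 = Σ v_i r_i = 9·8 + 6·12 + 11·3 + 4·9 + 9·7 = 276 ≡ 3.
  S_1 = Σ v_i α_i r_i = 9·9·8 + 6·1·12 + 11·3·3 + 4·7·9 + 9·11·7 = 1764 ≡ 9.
  α_i^2 mod 13 = [3, 1, 9, 10, 4].
  S_2 = Σ v_i α_i^2 r_i = 9·3·8 + 6·1·12 + 11·9·3 + 4·10·9 + 9·4·7 = 1197 ≡ 1.
  S = (3, 9, 1) ≠ 0, so r is not a codeword (an error is present).
Step 3: locate the error. For a single error e at position i, S_ℓ = v_i·e·α_i^ℓ, so α_err = S_1/S_0.
  S_0^{−1} = 3^{−1} = 9 (mod 13), so α_err = 9·9 = 81 ≡ 3 = α_3. Error position i = 3.
  Consistency check: S_2/S_1 = 1·3 = 3 ≡ 3 = α_err ✓ (single-error assumption holds).
Step 4: error magnitude e = S_0/v_3 = S_0·∏_{j≠3}(α_3 − α_j) = 3·6 = 18 ≡ 5 (mod 13).
Step 5: correct position 3: c_3 = r_3 − e = 3 − 5 ≡ 11 (mod 13). Hence c = [8, 12, 11, 9, 7].
  Check: interpolating c through the α_i gives m(x) = 6 + 6·x (degree < 2) with m(α_i) = c_i for every i, so c is indeed a codeword.


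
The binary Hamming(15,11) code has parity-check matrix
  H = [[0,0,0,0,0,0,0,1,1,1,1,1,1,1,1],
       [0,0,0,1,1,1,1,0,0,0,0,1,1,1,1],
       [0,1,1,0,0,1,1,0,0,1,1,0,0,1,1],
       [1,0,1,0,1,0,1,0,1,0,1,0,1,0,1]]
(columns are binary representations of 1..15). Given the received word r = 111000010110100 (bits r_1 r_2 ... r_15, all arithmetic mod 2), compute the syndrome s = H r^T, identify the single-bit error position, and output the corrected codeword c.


s = (0, 1, 0, 0)^T, error position = 4, corrected codeword c = 111100010110100

Compute s = H r^T mod 2 one row at a time:
  s_1 = 1 + 0 + 1 + 1 + 0 + 1 + 0 + 0 = 4 ≡ 0 (mod 2).
  s_2 = 0 + 0 + 0 + 0 + 0 + 1 + 0 + 0 = 1 ≡ 1 (mod 2).
  s_3 = 1 + 1 + 0 + 0 + 1 + 1 + 0 + 0 = 4 ≡ 0 (mod 2).
  s_4 = 1 + 1 + 0 + 0 + 0 + 1 + 1 + 0 = 4 ≡ 0 (mod 2).
s = (0, 1, 0, 0)^T — this equals column 4 of H (binary 0100), so error is at position 4.
Correct: flip bit 4 of r = 111000010110100 to get c = 111100010110100.


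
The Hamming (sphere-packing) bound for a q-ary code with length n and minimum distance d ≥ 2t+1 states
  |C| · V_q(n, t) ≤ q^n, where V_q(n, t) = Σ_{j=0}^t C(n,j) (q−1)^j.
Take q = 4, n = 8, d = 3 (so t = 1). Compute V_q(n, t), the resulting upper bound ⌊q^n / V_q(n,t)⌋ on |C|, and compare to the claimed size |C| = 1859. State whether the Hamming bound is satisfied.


V_q(n, t) = 25, q^n = 65536, Hamming bound = 2621, |C| = 1859 ≤ bound (satisfied).

Step 1: Compute V_q(n, t) = Σ_{j=0}^1 C(n, j) (q−1)^j.
  j = 0: C(8,0)·(3)^0 = 1·1 = 1.
  j = 1: C(8,1)·(3)^1 = 8·3 = 24.
  V_q(n, t) = 1 + 24 = 25.
Step 2: q^n = 4^8 = 65536.
Step 3: Hamming bound ⌊q^n / V_q(n,t)⌋ = ⌊65536/25⌋ = 2621.
Step 4: Compare |C| = 1859 to 2621: satisfied.
The claimed |C| lies below the Hamming bound.


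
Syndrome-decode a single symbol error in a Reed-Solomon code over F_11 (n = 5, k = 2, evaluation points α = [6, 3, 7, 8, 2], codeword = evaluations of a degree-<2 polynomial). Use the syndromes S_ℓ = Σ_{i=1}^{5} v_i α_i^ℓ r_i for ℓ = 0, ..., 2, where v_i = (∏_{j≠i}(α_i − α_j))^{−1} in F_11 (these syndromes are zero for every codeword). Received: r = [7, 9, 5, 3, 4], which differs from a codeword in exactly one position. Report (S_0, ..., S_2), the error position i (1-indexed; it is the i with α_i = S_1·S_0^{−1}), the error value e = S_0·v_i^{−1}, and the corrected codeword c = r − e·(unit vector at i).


S = (3, 9, 5), error at position 2, error magnitude e = 7, c = [7, 2, 5, 3, 4].

Step 1: column multipliers v_i = (∏_{j≠i}(α_i − α_j))^{−1} mod 11.
  i = 1 (α = 6): (6−3)(6−7)(6−8)(6−2) = 3·(−1)·(−2)·4 = 24 ≡ 2, so v_1 = 2^{−1} = 6 (mod 11).
  i = 2 (α = 3): (3−6)(3−7)(3−8)(3−2) = (−3)·(−4)·(−5)·1 = −60 ≡ 6, so v_2 = 6^{−1} = 2 (mod 11).
  i = 3 (α = 7): (7−6)(7−3)(7−8)(7−2) = 1·4·(−1)·5 = −20 ≡ 2, so v_3 = 2^{−1} = 6 (mod 11).
  i = 4 (α = 8): (8−6)(8−3)(8−7)(8−2) = 2·5·1·6 = 60 ≡ 5, so v_4 = 5^{−1} = 9 (mod 11).
  i = 5 (α = 2): (2−6)(2−3)(2−7)(2−8) = (−4)·(−1)·(−5)·(−6) = 120 ≡ 10, so v_5 = 10^{−1} = 10 (mod 11).
  v = [6, 2, 6, 9, 10].
Step 2: syndromes of r = [7, 9, 5, 3, 4] (all sums mod 11).
  S_0 = Σ v_i r_i = 6·7 + 2·9 + 6·5 + 9·3 + 10·4 = 157 ≡ 3.
  S_1 = Σ v_i α_i r_i = 6·6·7 + 2·3·9 + 6·7·5 + 9·8·3 + 10·2·4 = 812 ≡ 9.
  α_i^2 mod 11 = [3, 9, 5, 9, 4].
  S_2 = Σ v_i α_i^2 r_i = 6·3·7 + 2·9·9 + 6·5·5 + 9·9·3 + 10·4·4 = 841 ≡ 5.
  S = (3, 9, 5) ≠ 0, so r is not a codeword (an error is present).
Step 3: locate the error. For a single error e at position i, S_ℓ = v_i·e·α_i^ℓ, so α_err = S_1/S_0.
  S_0^{−1} = 3^{−1} = 4 (mod 11), so α_err = 9·4 = 36 ≡ 3 = α_2. Error position i = 2.
  Consistency check: S_2/S_1 = 5·5 = 25 ≡ 3 = α_err ✓ (single-error assumption holds).
Step 4: error magnitude e = S_0/v_2 = S_0·∏_{j≠2}(α_2 − α_j) = 3·6 = 18 ≡ 7 (mod 11).
Step 5: correct position 2: c_2 = r_2 − e = 9 − 7 ≡ 2 (mod 11). Hence c = [7, 2, 5, 3, 4].
  Check: interpolating c through the α_i gives m(x) = 8 + 9·x (degree < 2) with m(α_i) = c_i for every i, so c is indeed a codeword.


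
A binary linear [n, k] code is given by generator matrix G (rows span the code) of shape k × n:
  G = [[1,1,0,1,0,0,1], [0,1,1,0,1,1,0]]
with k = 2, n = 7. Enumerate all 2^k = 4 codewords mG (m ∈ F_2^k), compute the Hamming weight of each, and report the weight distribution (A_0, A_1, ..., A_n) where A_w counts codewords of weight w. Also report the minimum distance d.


Weight distribution: A_0 = 1, A_4 = 2, A_6 = 1. Minimum distance d = 4.

Enumerate all 2^2 = 4 messages m ∈ F_2^2.
For each, compute codeword c = mG in F_2^7, then tally its weight.
  m = 00 → c = 0000000, weight = 0.
  m = 10 → c = 1101001, weight = 4.
  m = 01 → c = 0110110, weight = 4.
  m = 11 → c = 1011111, weight = 6.
Tally weights:
  weight 0: 1 codewords.
  weight 4: 2 codewords.
  weight 6: 1 codewords.
Minimum distance d = smallest w > 0 with A_w > 0 = 4.
Sanity: Σ A_w = 4 = 2^2 = 4 ✓.


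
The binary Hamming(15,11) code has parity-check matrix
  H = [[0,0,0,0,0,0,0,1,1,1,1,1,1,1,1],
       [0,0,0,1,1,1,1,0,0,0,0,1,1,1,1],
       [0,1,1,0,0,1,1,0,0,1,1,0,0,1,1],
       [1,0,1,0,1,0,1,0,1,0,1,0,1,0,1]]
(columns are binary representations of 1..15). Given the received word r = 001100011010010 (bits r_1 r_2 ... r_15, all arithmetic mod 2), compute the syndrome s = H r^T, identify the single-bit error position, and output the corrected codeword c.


s = (0, 0, 1, 1)^T, error position = 3, corrected codeword c = 000100011010010

Compute s = H r^T mod 2 one row at a time:
  s_1 = 1 + 1 + 0 + 1 + 0 + 0 + 1 + 0 = 4 ≡ 0 (mod 2).
  s_2 = 1 + 0 + 0 + 0 + 0 + 0 + 1 + 0 = 2 ≡ 0 (mod 2).
  s_3 = 0 + 1 + 0 + 0 + 0 + 1 + 1 + 0 = 3 ≡ 1 (mod 2).
  s_4 = 0 + 1 + 0 + 0 + 1 + 1 + 0 + 0 = 3 ≡ 1 (mod 2).
s = (0, 0, 1, 1)^T — this equals column 3 of H (binary 0011), so error is at position 3.
Correct: flip bit 3 of r = 001100011010010 to get c = 000100011010010.


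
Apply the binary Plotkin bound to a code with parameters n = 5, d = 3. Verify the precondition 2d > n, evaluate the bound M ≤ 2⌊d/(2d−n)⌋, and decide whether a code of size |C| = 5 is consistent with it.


Plotkin bound M ≤ 6; given |C| = 5 ≤ bound (satisfied).

Check applicability: 2d = 6, n = 5.
2d − n = 1 > 0, so Plotkin applies.
Compute d/(2d−n) = 3/1 ≈ 3.0000.
⌊d/(2d−n)⌋ = 3.
Plotkin bound: M ≤ 2·3 = 6.
Given |C| = 5, check: satisfied.
This |C| is below the Plotkin bound.


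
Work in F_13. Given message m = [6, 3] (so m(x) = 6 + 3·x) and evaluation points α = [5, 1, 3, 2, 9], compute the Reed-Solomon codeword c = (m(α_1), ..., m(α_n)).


c = [8, 9, 2, 12, 7]

Message polynomial: m(x) = 6 + 3·x (mod 13).
For each evaluation point α_i, compute m(α_i) mod 13:
  α_1 = 5: Horner steps 3 → 8, so m(5) = 8.
  α_2 = 1: Horner steps 3 → 9, so m(1) = 9.
  α_3 = 3: Horner steps 3 → 2, so m(3) = 2.
  α_4 = 2: Horner steps 3 → 12, so m(2) = 12.
  α_5 = 9: Horner steps 3 → 7, so m(9) = 7.
Codeword c = [8, 9, 2, 12, 7] ∈ F_13^5.


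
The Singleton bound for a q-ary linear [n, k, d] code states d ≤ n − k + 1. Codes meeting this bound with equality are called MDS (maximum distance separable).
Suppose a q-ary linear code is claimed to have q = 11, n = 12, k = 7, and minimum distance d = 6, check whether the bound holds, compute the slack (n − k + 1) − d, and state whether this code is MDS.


Singleton RHS = n − k + 1 = 6, slack = 0, bound satisfied, MDS.

Singleton bound: d ≤ n − k + 1.
Here n = 12, k = 7, so n − k + 1 = 6.
Given d = 6, check d ≤ 6: YES.
Slack = (n − k + 1) − d = 0.
The code is MDS (slack = 0).
Description: the claimed parameters are [12, 7, 6]_11; such a code would be MDS (meets Singleton bound).


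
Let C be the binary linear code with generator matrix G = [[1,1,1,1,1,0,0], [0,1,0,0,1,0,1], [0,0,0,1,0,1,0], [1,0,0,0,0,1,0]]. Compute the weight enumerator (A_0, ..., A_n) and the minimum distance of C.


Weight distribution: A_0 = 1, A_2 = 4, A_3 = 2, A_4 = 3, A_5 = 6. Minimum distance d = 2.

Enumerate all 2^4 = 16 messages m ∈ F_2^4.
For each, compute codeword c = mG in F_2^7, then tally its weight.
  m = 0000 → c = 0000000, weight = 0.
  m = 1000 → c = 1111100, weight = 5.
  m = 0100 → c = 0100101, weight = 3.
  m = 1100 → c = 1011001, weight = 4.
  m = 0010 → c = 0001010, weight = 2.
  m = 1010 → c = 1110110, weight = 5.
  m = 0110 → c = 0101111, weight = 5.
  m = 1110 → c = 1010011, weight = 4.
  m = 0001 → c = 1000010, weight = 2.
  m = 1001 → c = 0111110, weight = 5.
  m = 0101 → c = 1100111, weight = 5.
  m = 1101 → c = 0011011, weight = 4.
  m = 0011 → c = 1001000, weight = 2.
  m = 1011 → c = 0110100, weight = 3.
  m = 0111 → c = 1101101, weight = 5.
  m = 1111 → c = 0010001, weight = 2.
Tally weights:
  weight 0: 1 codewords.
  weight 2: 4 codewords.
  weight 3: 2 codewords.
  weight 4: 3 codewords.
  weight 5: 6 codewords.
Minimum distance d = smallest w > 0 with A_w > 0 = 2.
Sanity: Σ A_w = 16 = 2^4 = 16 ✓.


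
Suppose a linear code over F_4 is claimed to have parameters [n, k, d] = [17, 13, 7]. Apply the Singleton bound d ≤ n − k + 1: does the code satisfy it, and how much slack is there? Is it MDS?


Singleton RHS = n − k + 1 = 5, slack = -2, bound violated (no such code; not MDS).

Singleton bound: d ≤ n − k + 1.
Here n = 17, k = 13, so n − k + 1 = 5.
Given d = 7, check d ≤ 5: NO.
Slack = (n − k + 1) − d = -2.
The slack is negative: d = 7 exceeds n − k + 1 = 5 by 2, so the Singleton bound is violated and no linear [17, 13, 7]_4 code can exist. In particular it is not MDS (MDS requires d = n − k + 1 exactly).
Description: the claimed parameters are [17, 13, 7]_4; such a code would be impossible (violates the Singleton bound).


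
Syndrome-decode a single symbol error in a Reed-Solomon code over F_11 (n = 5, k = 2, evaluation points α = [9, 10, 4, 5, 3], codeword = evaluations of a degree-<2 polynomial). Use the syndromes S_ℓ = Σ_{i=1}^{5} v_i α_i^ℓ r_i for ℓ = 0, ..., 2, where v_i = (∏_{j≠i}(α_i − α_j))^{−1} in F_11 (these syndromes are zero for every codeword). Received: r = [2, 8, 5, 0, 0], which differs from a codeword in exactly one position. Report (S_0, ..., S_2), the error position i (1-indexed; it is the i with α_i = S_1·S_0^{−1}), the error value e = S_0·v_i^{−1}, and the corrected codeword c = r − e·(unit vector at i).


S = (8, 2, 6), error at position 5, error magnitude e = 1, c = [2, 8, 5, 0, 10].

Step 1: column multipliers v_i = (∏_{j≠i}(α_i − α_j))^{−1} mod 11.
  i = 1 (α = 9): (9−10)(9−4)(9−5)(9−3) = (−1)·5·4·6 = −120 ≡ 1, so v_1 = 1^{−1} = 1 (mod 11).
  i = 2 (α = 10): (10−9)(10−4)(10−5)(10−3) = 1·6·5·7 = 210 ≡ 1, so v_2 = 1^{−1} = 1 (mod 11).
  i = 3 (α = 4): (4−9)(4−10)(4−5)(4−3) = (−5)·(−6)·(−1)·1 = −30 ≡ 3, so v_3 = 3^{−1} = 4 (mod 11).
  i = 4 (α = 5): (5−9)(5−10)(5−4)(5−3) = (−4)·(−5)·1·2 = 40 ≡ 7, so v_4 = 7^{−1} = 8 (mod 11).
  i = 5 (α = 3): (3−9)(3−10)(3−4)(3−5) = (−6)·(−7)·(−1)·(−2) = 84 ≡ 7, so v_5 = 7^{−1} = 8 (mod 11).
  v = [1, 1, 4, 8, 8].
Step 2: syndromes of r = [2, 8, 5, 0, 0] (all sums mod 11).
  S_0 = Σ v_i r_i = 1·2 + 1·8 + 4·5 + 8·0 + 8·0 = 30 ≡ 8.
  S_1 = Σ v_i α_i r_i = 1·9·2 + 1·10·8 + 4·4·5 + 8·5·0 + 8·3·0 = 178 ≡ 2.
  α_i^2 mod 11 = [4, 1, 5, 3, 9].
  S_2 = Σ v_i α_i^2 r_i = 1·4·2 + 1·1·8 + 4·5·5 + 8·3·0 + 8·9·0 = 116 ≡ 6.
  S = (8, 2, 6) ≠ 0, so r is not a codeword (an error is present).
Step 3: locate the error. For a single error e at position i, S_ℓ = v_i·e·α_i^ℓ, so α_err = S_1/S_0.
  S_0^{−1} = 8^{−1} = 7 (mod 11), so α_err = 2·7 = 14 ≡ 3 = α_5. Error position i = 5.
  Consistency check: S_2/S_1 = 6·6 = 36 ≡ 3 = α_err ✓ (single-error assumption holds).
Step 4: error magnitude e = S_0/v_5 = S_0·∏_{j≠5}(α_5 − α_j) = 8·7 = 56 ≡ 1 (mod 11).
Step 5: correct position 5: c_5 = r_5 − e = 0 − 1 ≡ 10 (mod 11). Hence c = [2, 8, 5, 0, 10].
  Check: interpolating c through the α_i gives m(x) = 3 + 6·x (degree < 2) with m(α_i) = c_i for every i, so c is indeed a codeword.


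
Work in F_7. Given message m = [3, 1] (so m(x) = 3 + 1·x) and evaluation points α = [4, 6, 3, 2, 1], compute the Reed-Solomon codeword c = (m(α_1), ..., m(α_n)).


c = [0, 2, 6, 5, 4]

Message polynomial: m(x) = 3 + 1·x (mod 7).
For each evaluation point α_i, compute m(α_i) mod 7:
  α_1 = 4: Horner steps 1 → 0, so m(4) = 0.
  α_2 = 6: Horner steps 1 → 2, so m(6) = 2.
  α_3 = 3: Horner steps 1 → 6, so m(3) = 6.
  α_4 = 2: Horner steps 1 → 5, so m(2) = 5.
  α_5 = 1: Horner steps 1 → 4, so m(1) = 4.
Codeword c = [0, 2, 6, 5, 4] ∈ F_7^5.


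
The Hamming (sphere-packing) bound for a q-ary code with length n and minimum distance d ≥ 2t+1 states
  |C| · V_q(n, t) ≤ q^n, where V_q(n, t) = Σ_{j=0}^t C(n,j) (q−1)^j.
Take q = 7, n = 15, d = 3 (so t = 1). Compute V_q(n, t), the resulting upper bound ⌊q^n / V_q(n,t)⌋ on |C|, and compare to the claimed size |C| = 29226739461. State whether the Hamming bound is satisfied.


V_q(n, t) = 91, q^n = 4747561509943, Hamming bound = 52171005603, |C| = 29226739461 ≤ bound (satisfied).

Step 1: Compute V_q(n, t) = Σ_{j=0}^1 C(n, j) (q−1)^j.
  j = 0: C(15,0)·(6)^0 = 1·1 = 1.
  j = 1: C(15,1)·(6)^1 = 15·6 = 90.
  V_q(n, t) = 1 + 90 = 91.
Step 2: q^n = 7^15 = 4747561509943.
Step 3: Hamming bound ⌊q^n / V_q(n,t)⌋ = ⌊4747561509943/91⌋ = 52171005603.
Step 4: Compare |C| = 29226739461 to 52171005603: satisfied.
The claimed |C| lies below the Hamming bound.


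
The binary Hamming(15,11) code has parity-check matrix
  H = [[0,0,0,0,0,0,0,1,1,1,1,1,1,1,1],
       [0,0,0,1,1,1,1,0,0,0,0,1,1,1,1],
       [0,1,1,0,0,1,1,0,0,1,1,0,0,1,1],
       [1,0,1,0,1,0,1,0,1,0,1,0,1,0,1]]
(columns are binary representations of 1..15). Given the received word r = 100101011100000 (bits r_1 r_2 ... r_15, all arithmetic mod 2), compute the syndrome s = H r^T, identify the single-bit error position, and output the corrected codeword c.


s = (1, 0, 0, 0)^T, error position = 8, corrected codeword c = 100101001100000

Compute s = H r^T mod 2 one row at a time:
  s_1 = 1 + 1 + 1 + 0 + 0 + 0 + 0 + 0 = 3 ≡ 1 (mod 2).
  s_2 = 1 + 0 + 1 + 0 + 0 + 0 + 0 + 0 = 2 ≡ 0 (mod 2).
  s_3 = 0 + 0 + 1 + 0 + 1 + 0 + 0 + 0 = 2 ≡ 0 (mod 2).
  s_4 = 1 + 0 + 0 + 0 + 1 + 0 + 0 + 0 = 2 ≡ 0 (mod 2).
s = (1, 0, 0, 0)^T — this equals column 8 of H (binary 1000), so error is at position 8.
Correct: flip bit 8 of r = 100101011100000 to get c = 100101001100000.


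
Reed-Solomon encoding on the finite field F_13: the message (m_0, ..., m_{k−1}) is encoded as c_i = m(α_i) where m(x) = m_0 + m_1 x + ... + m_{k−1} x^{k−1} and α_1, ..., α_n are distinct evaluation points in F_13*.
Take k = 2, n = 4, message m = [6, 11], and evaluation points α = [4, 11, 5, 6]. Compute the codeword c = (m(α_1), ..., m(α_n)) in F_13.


c = [11, 10, 9, 7]

Message polynomial: m(x) = 6 + 11·x (mod 13).
For each evaluation point α_i, compute m(α_i) mod 13:
  α_1 = 4: Horner steps 11 → 11, so m(4) = 11.
  α_2 = 11: Horner steps 11 → 10, so m(11) = 10.
  α_3 = 5: Horner steps 11 → 9, so m(5) = 9.
  α_4 = 6: Horner steps 11 → 7, so m(6) = 7.
Codeword c = [11, 10, 9, 7] ∈ F_13^4.


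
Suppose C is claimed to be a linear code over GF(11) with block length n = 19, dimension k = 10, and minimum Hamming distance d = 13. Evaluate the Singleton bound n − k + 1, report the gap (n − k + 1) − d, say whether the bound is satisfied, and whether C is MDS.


Singleton RHS = n − k + 1 = 10, slack = -3, bound violated (no such code; not MDS).

Singleton bound: d ≤ n − k + 1.
Here n = 19, k = 10, so n − k + 1 = 10.
Given d = 13, check d ≤ 10: NO.
Slack = (n − k + 1) − d = -3.
The slack is negative: d = 13 exceeds n − k + 1 = 10 by 3, so the Singleton bound is violated and no linear [19, 10, 13]_11 code can exist. In particular it is not MDS (MDS requires d = n − k + 1 exactly).
Description: the claimed parameters are [19, 10, 13]_11; such a code would be impossible (violates the Singleton bound).


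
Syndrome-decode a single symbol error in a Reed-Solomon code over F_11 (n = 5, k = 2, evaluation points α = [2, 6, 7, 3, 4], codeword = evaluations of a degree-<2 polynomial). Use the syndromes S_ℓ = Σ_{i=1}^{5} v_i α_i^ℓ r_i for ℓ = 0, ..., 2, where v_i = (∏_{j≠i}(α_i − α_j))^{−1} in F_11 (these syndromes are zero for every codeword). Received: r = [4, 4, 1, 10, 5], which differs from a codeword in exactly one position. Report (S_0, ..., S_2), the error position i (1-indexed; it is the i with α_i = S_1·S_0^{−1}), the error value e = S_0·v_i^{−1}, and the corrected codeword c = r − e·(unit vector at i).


S = (1, 6, 3), error at position 2, error magnitude e = 9, c = [4, 6, 1, 10, 5].

Step 1: column multipliers v_i = (∏_{j≠i}(α_i − α_j))^{−1} mod 11.
  i = 1 (α = 2): (2−6)(2−7)(2−3)(2−4) = (−4)·(−5)·(−1)·(−2) = 40 ≡ 7, so v_1 = 7^{−1} = 8 (mod 11).
  i = 2 (α = 6): (6−2)(6−7)(6−3)(6−4) = 4·(−1)·3·2 = −24 ≡ 9, so v_2 = 9^{−1} = 5 (mod 11).
  i = 3 (α = 7): (7−2)(7−6)(7−3)(7−4) = 5·1·4·3 = 60 ≡ 5, so v_3 = 5^{−1} = 9 (mod 11).
  i = 4 (α = 3): (3−2)(3−6)(3−7)(3−4) = 1·(−3)·(−4)·(−1) = −12 ≡ 10, so v_4 = 10^{−1} = 10 (mod 11).
  i = 5 (α = 4): (4−2)(4−6)(4−7)(4−3) = 2·(−2)·(−3)·1 = 12 ≡ 1, so v_5 = 1^{−1} = 1 (mod 11).
  v = [8, 5, 9, 10, 1].
Step 2: syndromes of r = [4, 4, 1, 10, 5] (all sums mod 11).
  S_0 = Σ v_i r_i = 8·4 + 5·4 + 9·1 + 10·10 + 1·5 = 166 ≡ 1.
  S_1 = Σ v_i α_i r_i = 8·2·4 + 5·6·4 + 9·7·1 + 10·3·10 + 1·4·5 = 567 ≡ 6.
  α_i^2 mod 11 = [4, 3, 5, 9, 5].
  S_2 = Σ v_i α_i^2 r_i = 8·4·4 + 5·3·4 + 9·5·1 + 10·9·10 + 1·5·5 = 1158 ≡ 3.
  S = (1, 6, 3) ≠ 0, so r is not a codeword (an error is present).
Step 3: locate the error. For a single error e at position i, S_ℓ = v_i·e·α_i^ℓ, so α_err = S_1/S_0.
  S_0^{−1} = 1^{−1} = 1 (mod 11), so α_err = 6·1 = 6 ≡ 6 = α_2. Error position i = 2.
  Consistency check: S_2/S_1 = 3·2 = 6 ≡ 6 = α_err ✓ (single-error assumption holds).
Step 4: error magnitude e = S_0/v_2 = S_0·∏_{j≠2}(α_2 − α_j) = 1·9 = 9 ≡ 9 (mod 11).
Step 5: correct position 2: c_2 = r_2 − e = 4 − 9 ≡ 6 (mod 11). Hence c = [4, 6, 1, 10, 5].
  Check: interpolating c through the α_i gives m(x) = 3 + 6·x (degree < 2) with m(α_i) = c_i for every i, so c is indeed a codeword.


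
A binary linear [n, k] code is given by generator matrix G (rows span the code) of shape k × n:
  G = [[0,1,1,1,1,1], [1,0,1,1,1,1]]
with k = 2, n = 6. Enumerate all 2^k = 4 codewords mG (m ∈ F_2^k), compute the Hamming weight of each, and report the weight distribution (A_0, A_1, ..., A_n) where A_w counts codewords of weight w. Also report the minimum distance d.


Weight distribution: A_0 = 1, A_2 = 1, A_5 = 2. Minimum distance d = 2.

Enumerate all 2^2 = 4 messages m ∈ F_2^2.
For each, compute codeword c = mG in F_2^6, then tally its weight.
  m = 00 → c = 000000, weight = 0.
  m = 10 → c = 011111, weight = 5.
  m = 01 → c = 101111, weight = 5.
  m = 11 → c = 110000, weight = 2.
Tally weights:
  weight 0: 1 codewords.
  weight 2: 1 codewords.
  weight 5: 2 codewords.
Minimum distance d = smallest w > 0 with A_w > 0 = 2.
Sanity: Σ A_w = 4 = 2^2 = 4 ✓.


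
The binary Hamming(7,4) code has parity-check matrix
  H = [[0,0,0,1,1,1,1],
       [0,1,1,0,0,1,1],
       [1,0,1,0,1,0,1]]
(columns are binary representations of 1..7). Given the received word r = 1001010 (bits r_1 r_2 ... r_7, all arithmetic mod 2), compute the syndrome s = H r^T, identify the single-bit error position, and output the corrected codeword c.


s = (0, 1, 1)^T, error position = 3, corrected codeword c = 1011010

Compute s = H r^T mod 2 one row at a time:
  s_1 = 1 + 0 + 1 + 0 = 2 ≡ 0 (mod 2).
  s_2 = 0 + 0 + 1 + 0 = 1 ≡ 1 (mod 2).
  s_3 = 1 + 0 + 0 + 0 = 1 ≡ 1 (mod 2).
s = (0, 1, 1)^T — this equals column 3 of H (binary 011), so error is at position 3.
Correct: flip bit 3 of r = 1001010 to get c = 1011010.


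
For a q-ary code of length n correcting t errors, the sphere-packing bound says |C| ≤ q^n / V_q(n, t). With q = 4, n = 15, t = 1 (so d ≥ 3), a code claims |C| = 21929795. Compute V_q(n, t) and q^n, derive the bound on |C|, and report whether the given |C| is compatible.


V_q(n, t) = 46, q^n = 1073741824, Hamming bound = 23342213, |C| = 21929795 ≤ bound (satisfied).

Step 1: Compute V_q(n, t) = Σ_{j=0}^1 C(n, j) (q−1)^j.
  j = 0: C(15,0)·(3)^0 = 1·1 = 1.
  j = 1: C(15,1)·(3)^1 = 15·3 = 45.
  V_q(n, t) = 1 + 45 = 46.
Step 2: q^n = 4^15 = 1073741824.
Step 3: Hamming bound ⌊q^n / V_q(n,t)⌋ = ⌊1073741824/46⌋ = 23342213.
Step 4: Compare |C| = 21929795 to 23342213: satisfied.
The claimed |C| lies below the Hamming bound.


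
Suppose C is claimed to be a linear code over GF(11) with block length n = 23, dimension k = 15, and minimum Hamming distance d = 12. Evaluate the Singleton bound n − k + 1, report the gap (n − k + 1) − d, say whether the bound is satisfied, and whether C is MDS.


Singleton RHS = n − k + 1 = 9, slack = -3, bound violated (no such code; not MDS).

Singleton bound: d ≤ n − k + 1.
Here n = 23, k = 15, so n − k + 1 = 9.
Given d = 12, check d ≤ 9: NO.
Slack = (n − k + 1) − d = -3.
The slack is negative: d = 12 exceeds n − k + 1 = 9 by 3, so the Singleton bound is violated and no linear [23, 15, 12]_11 code can exist. In particular it is not MDS (MDS requires d = n − k + 1 exactly).
Description: the claimed parameters are [23, 15, 12]_11; such a code would be impossible (violates the Singleton bound).


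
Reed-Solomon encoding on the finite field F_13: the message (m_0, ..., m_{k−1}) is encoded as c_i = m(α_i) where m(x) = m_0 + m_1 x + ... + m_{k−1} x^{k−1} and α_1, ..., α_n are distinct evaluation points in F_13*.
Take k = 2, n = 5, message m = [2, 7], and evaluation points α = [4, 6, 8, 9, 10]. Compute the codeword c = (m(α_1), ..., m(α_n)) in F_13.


c = [4, 5, 6, 0, 7]

Message polynomial: m(x) = 2 + 7·x (mod 13).
For each evaluation point α_i, compute m(α_i) mod 13:
  α_1 = 4: Horner steps 7 → 4, so m(4) = 4.
  α_2 = 6: Horner steps 7 → 5, so m(6) = 5.
  α_3 = 8: Horner steps 7 → 6, so m(8) = 6.
  α_4 = 9: Horner steps 7 → 0, so m(9) = 0.
  α_5 = 10: Horner steps 7 → 7, so m(10) = 7.
Codeword c = [4, 5, 6, 0, 7] ∈ F_13^5.


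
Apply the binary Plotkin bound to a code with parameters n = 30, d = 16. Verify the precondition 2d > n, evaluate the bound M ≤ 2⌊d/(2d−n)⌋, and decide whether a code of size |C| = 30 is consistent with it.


Plotkin bound M ≤ 16; given |C| = 30 > bound (violated).

Check applicability: 2d = 32, n = 30.
2d − n = 2 > 0, so Plotkin applies.
Compute d/(2d−n) = 16/2 ≈ 8.0000.
⌊d/(2d−n)⌋ = 8.
Plotkin bound: M ≤ 2·8 = 16.
Given |C| = 30, check: VIOLATED.
This |C| is above the Plotkin bound, so no binary code with n = 30, d = 16 and 30 codewords exists.


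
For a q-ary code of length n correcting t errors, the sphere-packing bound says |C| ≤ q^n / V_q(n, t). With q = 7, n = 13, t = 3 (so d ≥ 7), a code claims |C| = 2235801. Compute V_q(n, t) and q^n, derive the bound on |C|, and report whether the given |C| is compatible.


V_q(n, t) = 64663, q^n = 96889010407, Hamming bound = 1498368, |C| = 2235801 > bound (violated).

Step 1: Compute V_q(n, t) = Σ_{j=0}^3 C(n, j) (q−1)^j.
  j = 0: C(13,0)·(6)^0 = 1·1 = 1.
  j = 1: C(13,1)·(6)^1 = 13·6 = 78.
  j = 2: C(13,2)·(6)^2 = 78·36 = 2808.
  j = 3: C(13,3)·(6)^3 = 286·216 = 61776.
  V_q(n, t) = 1 + 78 + 2808 + 61776 = 64663.
Step 2: q^n = 7^13 = 96889010407.
Step 3: Hamming bound ⌊q^n / V_q(n,t)⌋ = ⌊96889010407/64663⌋ = 1498368.
Step 4: Compare |C| = 2235801 to 1498368: violated.
The claimed |C| lies above the Hamming bound, so no 7-ary code of length 13 with d ≥ 7 can have 2235801 codewords.


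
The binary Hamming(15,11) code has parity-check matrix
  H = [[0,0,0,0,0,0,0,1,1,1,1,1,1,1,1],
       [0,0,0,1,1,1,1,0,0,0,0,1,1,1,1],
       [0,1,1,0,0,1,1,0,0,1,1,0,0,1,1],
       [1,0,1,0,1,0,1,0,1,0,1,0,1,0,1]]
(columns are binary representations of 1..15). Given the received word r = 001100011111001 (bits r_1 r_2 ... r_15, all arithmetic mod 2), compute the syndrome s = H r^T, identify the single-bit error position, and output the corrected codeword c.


s = (0, 1, 0, 0)^T, error position = 4, corrected codeword c = 001000011111001

Compute s = H r^T mod 2 one row at a time:
  s_1 = 1 + 1 + 1 + 1 + 1 + 0 + 0 + 1 = 6 ≡ 0 (mod 2).
  s_2 = 1 + 0 + 0 + 0 + 1 + 0 + 0 + 1 = 3 ≡ 1 (mod 2).
  s_3 = 0 + 1 + 0 + 0 + 1 + 1 + 0 + 1 = 4 ≡ 0 (mod 2).
  s_4 = 0 + 1 + 0 + 0 + 1 + 1 + 0 + 1 = 4 ≡ 0 (mod 2).
s = (0, 1, 0, 0)^T — this equals column 4 of H (binary 0100), so error is at position 4.
Correct: flip bit 4 of r = 001100011111001 to get c = 001000011111001.


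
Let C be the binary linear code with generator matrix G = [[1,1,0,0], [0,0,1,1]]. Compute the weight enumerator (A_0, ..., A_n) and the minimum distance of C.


Weight distribution: A_0 = 1, A_2 = 2, A_4 = 1. Minimum distance d = 2.

Enumerate all 2^2 = 4 messages m ∈ F_2^2.
For each, compute codeword c = mG in F_2^4, then tally its weight.
  m = 00 → c = 0000, weight = 0.
  m = 10 → c = 1100, weight = 2.
  m = 01 → c = 0011, weight = 2.
  m = 11 → c = 1111, weight = 4.
Tally weights:
  weight 0: 1 codewords.
  weight 2: 2 codewords.
  weight 4: 1 codewords.
Minimum distance d = smallest w > 0 with A_w > 0 = 2.
Sanity: Σ A_w = 4 = 2^2 = 4 ✓.


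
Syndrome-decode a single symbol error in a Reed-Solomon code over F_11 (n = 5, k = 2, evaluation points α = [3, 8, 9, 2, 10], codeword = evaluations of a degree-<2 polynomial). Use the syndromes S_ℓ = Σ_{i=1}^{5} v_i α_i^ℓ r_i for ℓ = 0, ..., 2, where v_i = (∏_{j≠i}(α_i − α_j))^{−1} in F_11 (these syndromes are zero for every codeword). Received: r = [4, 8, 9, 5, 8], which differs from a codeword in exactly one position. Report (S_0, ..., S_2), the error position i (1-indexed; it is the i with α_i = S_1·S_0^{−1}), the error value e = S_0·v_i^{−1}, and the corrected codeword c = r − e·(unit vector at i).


S = (4, 10, 3), error at position 2, error magnitude e = 9, c = [4, 10, 9, 5, 8].

Step 1: column multipliers v_i = (∏_{j≠i}(α_i − α_j))^{−1} mod 11.
  i = 1 (α = 3): (3−8)(3−9)(3−2)(3−10) = (−5)·(−6)·1·(−7) = −210 ≡ 10, so v_1 = 10^{−1} = 10 (mod 11).
  i = 2 (α = 8): (8−3)(8−9)(8−2)(8−10) = 5·(−1)·6·(−2) = 60 ≡ 5, so v_2 = 5^{−1} = 9 (mod 11).
  i = 3 (α = 9): (9−3)(9−8)(9−2)(9−10) = 6·1·7·(−1) = −42 ≡ 2, so v_3 = 2^{−1} = 6 (mod 11).
  i = 4 (α = 2): (2−3)(2−8)(2−9)(2−10) = (−1)·(−6)·(−7)·(−8) = 336 ≡ 6, so v_4 = 6^{−1} = 2 (mod 11).
  i = 5 (α = 10): (10−3)(10−8)(10−9)(10−2) = 7·2·1·8 = 112 ≡ 2, so v_5 = 2^{−1} = 6 (mod 11).
  v = [10, 9, 6, 2, 6].
Step 2: syndromes of r = [4, 8, 9, 5, 8] (all sums mod 11).
  S_0 = Σ v_i r_i = 10·4 + 9·8 + 6·9 + 2·5 + 6·8 = 224 ≡ 4.
  S_1 = Σ v_i α_i r_i = 10·3·4 + 9·8·8 + 6·9·9 + 2·2·5 + 6·10·8 = 1682 ≡ 10.
  α_i^2 mod 11 = [9, 9, 4, 4, 1].
  S_2 = Σ v_i α_i^2 r_i = 10·9·4 + 9·9·8 + 6·4·9 + 2·4·5 + 6·1·8 = 1312 ≡ 3.
  S = (4, 10, 3) ≠ 0, so r is not a codeword (an error is present).
Step 3: locate the error. For a single error e at position i, S_ℓ = v_i·e·α_i^ℓ, so α_err = S_1/S_0.
  S_0^{−1} = 4^{−1} = 3 (mod 11), so α_err = 10·3 = 30 ≡ 8 = α_2. Error position i = 2.
  Consistency check: S_2/S_1 = 3·10 = 30 ≡ 8 = α_err ✓ (single-error assumption holds).
Step 4: error magnitude e = S_0/v_2 = S_0·∏_{j≠2}(α_2 − α_j) = 4·5 = 20 ≡ 9 (mod 11).
Step 5: correct position 2: c_2 = r_2 − e = 8 − 9 ≡ 10 (mod 11). Hence c = [4, 10, 9, 5, 8].
  Check: interpolating c through the α_i gives m(x) = 7 + 10·x (degree < 2) with m(α_i) = c_i for every i, so c is indeed a codeword.


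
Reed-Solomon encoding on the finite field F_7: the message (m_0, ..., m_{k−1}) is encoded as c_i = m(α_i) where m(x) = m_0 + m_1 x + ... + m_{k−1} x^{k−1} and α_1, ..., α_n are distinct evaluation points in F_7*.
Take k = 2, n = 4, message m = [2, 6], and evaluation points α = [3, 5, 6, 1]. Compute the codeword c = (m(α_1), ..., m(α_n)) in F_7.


c = [6, 4, 3, 1]

Message polynomial: m(x) = 2 + 6·x (mod 7).
For each evaluation point α_i, compute m(α_i) mod 7:
  α_1 = 3: Horner steps 6 → 6, so m(3) = 6.
  α_2 = 5: Horner steps 6 → 4, so m(5) = 4.
  α_3 = 6: Horner steps 6 → 3, so m(6) = 3.
  α_4 = 1: Horner steps 6 → 1, so m(1) = 1.
Codeword c = [6, 4, 3, 1] ∈ F_7^4.


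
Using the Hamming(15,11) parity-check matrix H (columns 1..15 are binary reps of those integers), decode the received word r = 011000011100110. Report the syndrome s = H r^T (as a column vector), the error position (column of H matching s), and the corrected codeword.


s = (1, 0, 0, 1)^T, error position = 9, corrected codeword c = 011000010100110

Compute s = H r^T mod 2 one row at a time:
  s_1 = 1 + 1 + 1 + 0 + 0 + 1 + 1 + 0 = 5 ≡ 1 (mod 2).
  s_2 = 0 + 0 + 0 + 0 + 0 + 1 + 1 + 0 = 2 ≡ 0 (mod 2).
  s_3 = 1 + 1 + 0 + 0 + 1 + 0 + 1 + 0 = 4 ≡ 0 (mod 2).
  s_4 = 0 + 1 + 0 + 0 + 1 + 0 + 1 + 0 = 3 ≡ 1 (mod 2).
s = (1, 0, 0, 1)^T — this equals column 9 of H (binary 1001), so error is at position 9.
Correct: flip bit 9 of r = 011000011100110 to get c = 011000010100110.


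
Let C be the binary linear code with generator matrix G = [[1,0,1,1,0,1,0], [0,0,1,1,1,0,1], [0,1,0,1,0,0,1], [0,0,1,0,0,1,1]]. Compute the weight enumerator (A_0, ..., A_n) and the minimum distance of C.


Weight distribution: A_0 = 1, A_2 = 1, A_3 = 6, A_4 = 5, A_5 = 2, A_6 = 1. Minimum distance d = 2.

Enumerate all 2^4 = 16 messages m ∈ F_2^4.
For each, compute codeword c = mG in F_2^7, then tally its weight.
  m = 0000 → c = 0000000, weight = 0.
  m = 1000 → c = 1011010, weight = 4.
  m = 0100 → c = 0011101, weight = 4.
  m = 1100 → c = 1000111, weight = 4.
  m = 0010 → c = 0101001, weight = 3.
  m = 1010 → c = 1110011, weight = 5.
  m = 0110 → c = 0110100, weight = 3.
  m = 1110 → c = 1101110, weight = 5.
  m = 0001 → c = 0010011, weight = 3.
  m = 1001 → c = 1001001, weight = 3.
  m = 0101 → c = 0001110, weight = 3.
  m = 1101 → c = 1010100, weight = 3.
  m = 0011 → c = 0111010, weight = 4.
  m = 1011 → c = 1100000, weight = 2.
  m = 0111 → c = 0100111, weight = 4.
  m = 1111 → c = 1111101, weight = 6.
Tally weights:
  weight 0: 1 codewords.
  weight 2: 1 codewords.
  weight 3: 6 codewords.
  weight 4: 5 codewords.
  weight 5: 2 codewords.
  weight 6: 1 codewords.
Minimum distance d = smallest w > 0 with A_w > 0 = 2.
Sanity: Σ A_w = 16 = 2^4 = 16 ✓.


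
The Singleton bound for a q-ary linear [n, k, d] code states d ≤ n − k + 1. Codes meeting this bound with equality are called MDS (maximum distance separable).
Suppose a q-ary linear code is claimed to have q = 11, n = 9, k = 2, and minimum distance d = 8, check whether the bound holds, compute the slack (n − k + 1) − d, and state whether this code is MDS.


Singleton RHS = n − k + 1 = 8, slack = 0, bound satisfied, MDS.

Singleton bound: d ≤ n − k + 1.
Here n = 9, k = 2, so n − k + 1 = 8.
Given d = 8, check d ≤ 8: YES.
Slack = (n − k + 1) − d = 0.
The code is MDS (slack = 0).
Description: the claimed parameters are [9, 2, 8]_11; such a code would be MDS (meets Singleton bound).


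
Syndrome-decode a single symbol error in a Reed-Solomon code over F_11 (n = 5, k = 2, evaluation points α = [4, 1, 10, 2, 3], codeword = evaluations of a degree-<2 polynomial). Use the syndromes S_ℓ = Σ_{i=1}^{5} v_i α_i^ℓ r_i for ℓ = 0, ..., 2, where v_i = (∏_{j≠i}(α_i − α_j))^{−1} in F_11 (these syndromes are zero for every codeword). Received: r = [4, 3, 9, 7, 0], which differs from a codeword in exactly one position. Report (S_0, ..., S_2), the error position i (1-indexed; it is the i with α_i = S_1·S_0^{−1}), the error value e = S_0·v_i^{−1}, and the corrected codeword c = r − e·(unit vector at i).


S = (8, 3, 8), error at position 3, error magnitude e = 3, c = [4, 3, 6, 7, 0].

Step 1: column multipliers v_i = (∏_{j≠i}(α_i − α_j))^{−1} mod 11.
  i = 1 (α = 4): (4−1)(4−10)(4−2)(4−3) = 3·(−6)·2·1 = −36 ≡ 8, so v_1 = 8^{−1} = 7 (mod 11).
  i = 2 (α = 1): (1−4)(1−10)(1−2)(1−3) = (−3)·(−9)·(−1)·(−2) = 54 ≡ 10, so v_2 = 10^{−1} = 10 (mod 11).
  i = 3 (α = 10): (10−4)(10−1)(10−2)(10−3) = 6·9·8·7 = 3024 ≡ 10, so v_3 = 10^{−1} = 10 (mod 11).
  i = 4 (α = 2): (2−4)(2−1)(2−10)(2−3) = (−2)·1·(−8)·(−1) = −16 ≡ 6, so v_4 = 6^{−1} = 2 (mod 11).
  i = 5 (α = 3): (3−4)(3−1)(3−10)(3−2) = (−1)·2·(−7)·1 = 14 ≡ 3, so v_5 = 3^{−1} = 4 (mod 11).
  v = [7, 10, 10, 2, 4].
Step 2: syndromes of r = [4, 3, 9, 7, 0] (all sums mod 11).
  S_0 = Σ v_i r_i = 7·4 + 10·3 + 10·9 + 2·7 + 4·0 = 162 ≡ 8.
  S_1 = Σ v_i α_i r_i = 7·4·4 + 10·1·3 + 10·10·9 + 2·2·7 + 4·3·0 = 1070 ≡ 3.
  α_i^2 mod 11 = [5, 1, 1, 4, 9].
  S_2 = Σ v_i α_i^2 r_i = 7·5·4 + 10·1·3 + 10·1·9 + 2·4·7 + 4·9·0 = 316 ≡ 8.
  S = (8, 3, 8) ≠ 0, so r is not a codeword (an error is present).
Step 3: locate the error. For a single error e at position i, S_ℓ = v_i·e·α_i^ℓ, so α_err = S_1/S_0.
  S_0^{−1} = 8^{−1} = 7 (mod 11), so α_err = 3·7 = 21 ≡ 10 = α_3. Error position i = 3.
  Consistency check: S_2/S_1 = 8·4 = 32 ≡ 10 = α_err ✓ (single-error assumption holds).
Step 4: error magnitude e = S_0/v_3 = S_0·∏_{j≠3}(α_3 − α_j) = 8·10 = 80 ≡ 3 (mod 11).
Step 5: correct position 3: c_3 = r_3 − e = 9 − 3 ≡ 6 (mod 11). Hence c = [4, 3, 6, 7, 0].
  Check: interpolating c through the α_i gives m(x) = 10 + 4·x (degree < 2) with m(α_i) = c_i for every i, so c is indeed a codeword.
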